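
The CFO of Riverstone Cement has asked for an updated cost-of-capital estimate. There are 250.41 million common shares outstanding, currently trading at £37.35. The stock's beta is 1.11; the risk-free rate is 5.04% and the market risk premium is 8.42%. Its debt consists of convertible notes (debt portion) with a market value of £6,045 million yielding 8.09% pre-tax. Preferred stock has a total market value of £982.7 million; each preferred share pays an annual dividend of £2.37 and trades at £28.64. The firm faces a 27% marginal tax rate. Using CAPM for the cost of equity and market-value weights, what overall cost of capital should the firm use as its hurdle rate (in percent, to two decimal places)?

10.89%

Cost of equity via CAPM: Re = 5.04% + 1.11 × 8.42% = 14.3862%.
Cost of preferred: Rp = 2.37 / 28.64 = 8.2751%.
Market value of equity E = 37.35 × 250.41m = 9352.8135m.
Total capital V = 9352.8135 + 982.7 + 6045 = 16380.5135.
Equity: weight = 9352.8135/16380.5135 = 0.5710; cost = 14.3862%.
Preferred: weight = 982.7/16380.5135 = 0.0600; cost = 8.2751%.
Convertible notes (debt portion): weight = 6045/16380.5135 = 0.3690; after-tax cost = 8.09% × (1 − 27%) = 5.9057%.
WACC = 0.5710 × 14.3862% + 0.0600 × 8.2751% + 0.3690 × 5.9057% = 10.8900%.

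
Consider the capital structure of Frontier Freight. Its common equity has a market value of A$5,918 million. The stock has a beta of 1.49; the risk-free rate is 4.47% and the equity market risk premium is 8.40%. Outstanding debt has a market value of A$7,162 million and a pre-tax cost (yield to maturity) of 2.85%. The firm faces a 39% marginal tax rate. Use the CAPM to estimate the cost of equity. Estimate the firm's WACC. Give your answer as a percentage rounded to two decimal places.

8.64%

Cost of equity via CAPM: Re = 4.47% + 1.49 × 8.4% = 16.9860%.
Total capital V = 5918 + 7162 = 13080.
Equity: weight = 5918/13080 = 0.4524; cost = 16.986%.
Debt: weight = 7162/13080 = 0.5476; after-tax cost = 2.85% × (1 − 39%) = 1.7385%.
WACC = 0.4524 × 16.9860% + 0.5476 × 1.7385% = 8.6372%.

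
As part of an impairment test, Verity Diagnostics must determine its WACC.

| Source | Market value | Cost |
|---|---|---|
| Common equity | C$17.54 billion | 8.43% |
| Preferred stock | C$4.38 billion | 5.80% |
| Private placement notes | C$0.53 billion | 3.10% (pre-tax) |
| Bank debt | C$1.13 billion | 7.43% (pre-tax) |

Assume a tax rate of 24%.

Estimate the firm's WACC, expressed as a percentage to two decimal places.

Total capital V = 17.54 + 4.38 + 0.53 + 1.13 = 23.58.
Equity: weight = 17.54/23.58 = 0.7439; cost = 8.43%.
Preferred: weight = 4.38/23.58 = 0.1858; cost = 5.8%.
Private placement notes: weight = 0.53/23.58 = 0.0225; after-tax cost = 3.1% × (1 − 24%) = 2.3560%.
Bank debt: weight = 1.13/23.58 = 0.0479; after-tax cost = 7.43% × (1 − 24%) = 5.6468%.
WACC = 0.7439 × 8.4300% + 0.1858 × 5.8000% + 0.0225 × 2.3560% + 0.0479 × 5.6468% = 7.6716%.

7.67%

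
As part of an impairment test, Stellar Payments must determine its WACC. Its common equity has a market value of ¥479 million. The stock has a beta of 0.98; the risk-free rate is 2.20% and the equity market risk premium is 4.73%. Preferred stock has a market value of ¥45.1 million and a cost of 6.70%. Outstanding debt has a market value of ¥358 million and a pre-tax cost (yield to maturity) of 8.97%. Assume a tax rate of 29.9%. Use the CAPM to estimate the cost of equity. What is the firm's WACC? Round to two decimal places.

6.61%

Cost of equity via CAPM: Re = 2.2% + 0.98 × 4.73% = 6.8354%.
Total capital V = 479 + 45.1 + 358 = 882.1.
Equity: weight = 479/882.1 = 0.5430; cost = 6.8354%.
Preferred: weight = 45.1/882.1 = 0.0511; cost = 6.7%.
Debt: weight = 358/882.1 = 0.4058; after-tax cost = 8.97% × (1 − 29.9%) = 6.2880%.
WACC = 0.5430 × 6.8354% + 0.0511 × 6.7000% + 0.4058 × 6.2880% = 6.6063%.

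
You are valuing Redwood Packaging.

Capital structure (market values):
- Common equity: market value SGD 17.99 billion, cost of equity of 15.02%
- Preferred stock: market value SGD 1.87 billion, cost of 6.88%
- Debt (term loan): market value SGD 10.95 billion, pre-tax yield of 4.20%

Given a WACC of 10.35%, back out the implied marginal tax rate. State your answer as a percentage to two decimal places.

22.14%

Total capital V = 17.99 + 1.87 + 10.95 = 30.81.
Equity weight = 17.99/30.81 = 0.5839.
Preferred weight = 1.87/30.81 = 0.0607.
Term loan weight = 10.95/30.81 = 0.3554.
Equity contribution = 0.5839 × 15.02% = 8.7702%.
Preferred contribution = 0.0607 × 6.88% = 0.4176%.
Debt contribution must be 10.35% − 9.1878% = 1.1622%.
0.3554 × 4.2% × (1 − T) = 1.1622%  ⇒  (1 − T) = 0.7786.
T = 22.1394%.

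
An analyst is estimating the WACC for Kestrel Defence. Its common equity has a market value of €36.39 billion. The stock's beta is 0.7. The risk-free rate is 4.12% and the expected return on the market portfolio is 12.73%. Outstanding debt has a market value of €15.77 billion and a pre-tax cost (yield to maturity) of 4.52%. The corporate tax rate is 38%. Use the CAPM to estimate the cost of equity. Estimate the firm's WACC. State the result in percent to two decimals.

Market risk premium = 12.73% − 4.12% = 8.61%.
Cost of equity via CAPM: Re = 4.12% + 0.7 × 8.61% = 10.1470%.
Total capital V = 36.39 + 15.77 = 52.16.
Equity: weight = 36.39/52.16 = 0.6977; cost = 10.147%.
Debt: weight = 15.77/52.16 = 0.3023; after-tax cost = 4.52% × (1 − 38%) = 2.8024%.
WACC = 0.6977 × 10.1470% + 0.3023 × 2.8024% = 7.9264%.

7.93%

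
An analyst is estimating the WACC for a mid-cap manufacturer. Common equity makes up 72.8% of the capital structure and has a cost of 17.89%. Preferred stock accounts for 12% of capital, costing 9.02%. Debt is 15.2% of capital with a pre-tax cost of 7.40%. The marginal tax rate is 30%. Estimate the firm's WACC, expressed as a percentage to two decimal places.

After-tax cost of debt = 7.4% × (1 − 30%) = 5.1800%.
WACC = 0.728 × 17.8900% + 0.120 × 9.0200% + 0.152 × 5.1800% = 14.8937%.

14.89%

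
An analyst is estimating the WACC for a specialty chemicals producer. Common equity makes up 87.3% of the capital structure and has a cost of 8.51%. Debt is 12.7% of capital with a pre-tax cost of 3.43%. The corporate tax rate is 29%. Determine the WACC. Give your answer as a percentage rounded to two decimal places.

After-tax cost of debt = 3.43% × (1 − 29%) = 2.4353%.
WACC = 0.873 × 8.5100% + 0.127 × 2.4353% = 7.7385%.

7.74%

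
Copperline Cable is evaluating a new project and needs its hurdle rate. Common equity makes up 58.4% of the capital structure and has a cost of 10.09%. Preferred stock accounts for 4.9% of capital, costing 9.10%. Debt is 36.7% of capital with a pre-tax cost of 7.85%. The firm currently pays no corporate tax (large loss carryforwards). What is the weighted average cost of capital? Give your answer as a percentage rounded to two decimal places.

9.22%

After-tax cost of debt = 7.85% × (1 − 0%) = 7.8500%.
WACC = 0.584 × 10.0900% + 0.049 × 9.1000% + 0.367 × 7.8500% = 9.2194%.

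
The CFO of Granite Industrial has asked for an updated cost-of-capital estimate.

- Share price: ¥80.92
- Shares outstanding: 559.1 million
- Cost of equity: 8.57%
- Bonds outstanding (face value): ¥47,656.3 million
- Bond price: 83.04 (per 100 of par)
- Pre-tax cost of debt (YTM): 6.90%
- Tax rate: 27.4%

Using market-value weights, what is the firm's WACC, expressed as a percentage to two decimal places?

Market value of equity E = 80.92 × 559.1m = 45242.372m. Market value of debt D = 47656.3m × 83.04/100 = 39573.79152m.
Total capital V = 45242.372 + 39573.79152 = 84816.16352.
Equity: weight = 45242.372/84816.16352 = 0.5334; cost = 8.57%.
Bonds outstanding: weight = 39573.79152/84816.16352 = 0.4666; after-tax cost = 6.9% × (1 − 27.4%) = 5.0094%.
WACC = 0.5334 × 8.5700% + 0.4666 × 5.0094% = 6.9087%.

6.91%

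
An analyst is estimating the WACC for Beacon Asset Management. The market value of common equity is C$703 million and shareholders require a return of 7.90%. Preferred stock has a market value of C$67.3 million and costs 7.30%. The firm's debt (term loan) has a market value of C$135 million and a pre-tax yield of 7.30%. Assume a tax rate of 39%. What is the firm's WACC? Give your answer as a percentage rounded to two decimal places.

Total capital V = 703 + 67.3 + 135 = 905.3.
Equity: weight = 703/905.3 = 0.7765; cost = 7.9%.
Preferred: weight = 67.3/905.3 = 0.0743; cost = 7.3%.
Term loan: weight = 135/905.3 = 0.1491; after-tax cost = 7.3% × (1 − 39%) = 4.4530%.
WACC = 0.7765 × 7.9000% + 0.0743 × 7.3000% + 0.1491 × 4.4530% = 7.3414%.

7.34%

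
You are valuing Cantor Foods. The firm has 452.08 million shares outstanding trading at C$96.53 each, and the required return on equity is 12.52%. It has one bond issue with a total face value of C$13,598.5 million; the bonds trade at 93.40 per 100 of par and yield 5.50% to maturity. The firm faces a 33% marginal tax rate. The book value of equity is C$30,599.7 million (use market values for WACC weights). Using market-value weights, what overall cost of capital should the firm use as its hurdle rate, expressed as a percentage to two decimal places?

10.53%

Market value of equity E = 96.53 × 452.08m = 43639.2824m. Market value of debt D = 13598.5m × 93.4/100 = 12700.999m.
Total capital V = 43639.2824 + 12700.999 = 56340.2814.
Equity: weight = 43639.2824/56340.2814 = 0.7746; cost = 12.52%.
Bonds outstanding: weight = 12700.999/56340.2814 = 0.2254; after-tax cost = 5.5% × (1 − 33%) = 3.6850%.
WACC = 0.7746 × 12.5200% + 0.2254 × 3.6850% = 10.5283%.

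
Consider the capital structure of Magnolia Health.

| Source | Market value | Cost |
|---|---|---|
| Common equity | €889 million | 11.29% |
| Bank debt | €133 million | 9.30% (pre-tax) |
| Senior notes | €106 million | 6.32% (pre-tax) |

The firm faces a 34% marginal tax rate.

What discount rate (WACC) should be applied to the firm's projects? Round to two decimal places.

Total capital V = 889 + 133 + 106 = 1128.
Equity: weight = 889/1128 = 0.7881; cost = 11.29%.
Bank debt: weight = 133/1128 = 0.1179; after-tax cost = 9.3% × (1 − 34%) = 6.1380%.
Senior notes: weight = 106/1128 = 0.0940; after-tax cost = 6.32% × (1 − 34%) = 4.1712%.
WACC = 0.7881 × 11.2900% + 0.1179 × 6.1380% + 0.0940 × 4.1712% = 10.0136%.

10.01%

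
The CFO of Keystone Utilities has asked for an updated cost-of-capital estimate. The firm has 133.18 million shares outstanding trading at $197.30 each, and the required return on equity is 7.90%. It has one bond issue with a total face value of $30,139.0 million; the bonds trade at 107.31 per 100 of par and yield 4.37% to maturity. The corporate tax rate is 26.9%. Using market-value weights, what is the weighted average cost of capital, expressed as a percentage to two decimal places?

Market value of equity E = 197.3 × 133.18m = 26276.414m. Market value of debt D = 30139m × 107.31/100 = 32342.1609m.
Total capital V = 26276.414 + 32342.1609 = 58618.5749.
Equity: weight = 26276.414/58618.5749 = 0.4483; cost = 7.9%.
Bonds outstanding: weight = 32342.1609/58618.5749 = 0.5517; after-tax cost = 4.37% × (1 − 26.9%) = 3.1945%.
WACC = 0.4483 × 7.9000% + 0.5517 × 3.1945% = 5.3038%.

5.30%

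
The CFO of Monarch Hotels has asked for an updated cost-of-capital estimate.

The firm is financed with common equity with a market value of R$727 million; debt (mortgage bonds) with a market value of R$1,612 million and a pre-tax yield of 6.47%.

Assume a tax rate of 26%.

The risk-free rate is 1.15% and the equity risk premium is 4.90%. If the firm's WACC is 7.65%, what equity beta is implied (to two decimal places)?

Total capital V = 727 + 1612 = 2339.
Equity weight = 727/2339 = 0.3108.
Mortgage bonds weight = 1612/2339 = 0.6892.
Debt contribution = 0.6892 × 6.47% × (1 − 26%) = 3.2997%.
Required equity contribution = 7.65% − 3.2997% = 4.3503%  ⇒  Re = 13.9964%.
CAPM: 13.9964% = 1.15% + β × 4.9%  ⇒  β = 2.6217.

2.62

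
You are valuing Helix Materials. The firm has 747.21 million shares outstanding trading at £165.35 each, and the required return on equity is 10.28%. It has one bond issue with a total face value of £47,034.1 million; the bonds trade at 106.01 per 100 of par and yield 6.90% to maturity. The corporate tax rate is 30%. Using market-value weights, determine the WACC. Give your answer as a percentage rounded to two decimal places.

8.71%

Market value of equity E = 165.35 × 747.21m = 123551.1735m. Market value of debt D = 47034.1m × 106.01/100 = 49860.84941m.
Total capital V = 123551.1735 + 49860.84941 = 173412.02291.
Equity: weight = 123551.1735/173412.02291 = 0.7125; cost = 10.28%.
Bonds outstanding: weight = 49860.84941/173412.02291 = 0.2875; after-tax cost = 6.9% × (1 − 30%) = 4.8300%.
WACC = 0.7125 × 10.2800% + 0.2875 × 4.8300% = 8.7130%.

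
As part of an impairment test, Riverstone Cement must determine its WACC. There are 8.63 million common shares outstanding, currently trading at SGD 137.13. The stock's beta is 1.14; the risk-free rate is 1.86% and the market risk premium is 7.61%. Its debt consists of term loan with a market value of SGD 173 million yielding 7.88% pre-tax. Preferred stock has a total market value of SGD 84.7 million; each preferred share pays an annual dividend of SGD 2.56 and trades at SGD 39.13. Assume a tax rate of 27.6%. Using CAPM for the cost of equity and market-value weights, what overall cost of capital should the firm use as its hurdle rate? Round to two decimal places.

9.72%

Cost of equity via CAPM: Re = 1.86% + 1.14 × 7.61% = 10.5354%.
Cost of preferred: Rp = 2.56 / 39.13 = 6.5423%.
Market value of equity E = 137.13 × 8.63m = 1183.4319m.
Total capital V = 1183.4319 + 84.7 + 173 = 1441.1319.
Equity: weight = 1183.4319/1441.1319 = 0.8212; cost = 10.5354%.
Preferred: weight = 84.7/1441.1319 = 0.0588; cost = 6.5423%.
Term loan: weight = 173/1441.1319 = 0.1200; after-tax cost = 7.88% × (1 − 27.6%) = 5.7051%.
WACC = 0.8212 × 10.5354% + 0.0588 × 6.5423% + 0.1200 × 5.7051% = 9.7209%.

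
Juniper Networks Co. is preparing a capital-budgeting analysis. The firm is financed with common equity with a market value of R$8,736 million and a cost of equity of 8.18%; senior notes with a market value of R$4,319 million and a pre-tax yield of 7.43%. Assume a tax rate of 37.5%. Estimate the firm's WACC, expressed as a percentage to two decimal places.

7.01%

Total capital V = 8736 + 4319 = 13055.
Equity: weight = 8736/13055 = 0.6692; cost = 8.18%.
Senior notes: weight = 4319/13055 = 0.3308; after-tax cost = 7.43% × (1 − 37.5%) = 4.6437%.
WACC = 0.6692 × 8.1800% + 0.3308 × 4.6437% = 7.0101%.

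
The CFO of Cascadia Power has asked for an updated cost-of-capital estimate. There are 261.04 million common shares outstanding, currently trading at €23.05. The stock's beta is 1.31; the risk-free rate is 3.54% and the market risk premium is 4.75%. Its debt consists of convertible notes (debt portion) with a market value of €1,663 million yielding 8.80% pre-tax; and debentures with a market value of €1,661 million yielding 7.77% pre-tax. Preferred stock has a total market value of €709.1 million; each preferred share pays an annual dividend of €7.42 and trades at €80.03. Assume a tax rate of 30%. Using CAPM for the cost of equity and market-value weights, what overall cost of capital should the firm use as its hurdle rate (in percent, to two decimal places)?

Cost of equity via CAPM: Re = 3.54% + 1.31 × 4.75% = 9.7625%.
Cost of preferred: Rp = 7.42 / 80.03 = 9.2715%.
Market value of equity E = 23.05 × 261.04m = 6016.972m.
Total capital V = 6016.972 + 709.1 + 1663 + 1661 = 10050.072.
Equity: weight = 6016.972/10050.072 = 0.5987; cost = 9.7625%.
Preferred: weight = 709.1/10050.072 = 0.0706; cost = 9.2715%.
Convertible notes (debt portion): weight = 1663/10050.072 = 0.1655; after-tax cost = 8.8% × (1 − 30%) = 6.1600%.
Debentures: weight = 1661/10050.072 = 0.1653; after-tax cost = 7.77% × (1 − 30%) = 5.4390%.
WACC = 0.5987 × 9.7625% + 0.0706 × 9.2715% + 0.1655 × 6.1600% + 0.1653 × 5.4390% = 8.4172%.

8.42%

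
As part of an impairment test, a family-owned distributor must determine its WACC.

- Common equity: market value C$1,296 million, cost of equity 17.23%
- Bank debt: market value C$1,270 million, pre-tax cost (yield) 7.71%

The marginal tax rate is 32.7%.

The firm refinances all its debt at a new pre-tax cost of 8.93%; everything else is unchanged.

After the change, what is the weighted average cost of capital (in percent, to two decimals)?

11.68%

After the change:
Total capital V = 1296 + 1270 = 2566.
Equity: weight = 1296/2566 = 0.5051; cost = 17.23%.
Bank debt: weight = 1270/2566 = 0.4949; after-tax cost = 8.93% × (1 − 32.7%) = 6.0099%.
WACC = 0.5051 × 17.2300% + 0.4949 × 6.0099% = 11.6768%.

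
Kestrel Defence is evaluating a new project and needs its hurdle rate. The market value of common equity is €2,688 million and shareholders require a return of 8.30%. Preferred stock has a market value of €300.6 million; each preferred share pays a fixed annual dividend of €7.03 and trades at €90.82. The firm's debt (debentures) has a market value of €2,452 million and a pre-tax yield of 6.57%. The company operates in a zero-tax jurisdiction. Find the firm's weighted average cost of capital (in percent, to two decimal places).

Cost of preferred: Rp = 7.03 / 90.82 = 7.7406%.
Total capital V = 2688 + 300.6 + 2452 = 5440.6.
Equity: weight = 2688/5440.6 = 0.4941; cost = 8.3%.
Preferred: weight = 300.6/5440.6 = 0.0553; cost = 7.7406%.
Debentures: weight = 2452/5440.6 = 0.4507; after-tax cost = 6.57% × (1 − 0%) = 6.5700%.
WACC = 0.4941 × 8.3000% + 0.0553 × 7.7406% + 0.4507 × 6.5700% = 7.4894%.

7.49%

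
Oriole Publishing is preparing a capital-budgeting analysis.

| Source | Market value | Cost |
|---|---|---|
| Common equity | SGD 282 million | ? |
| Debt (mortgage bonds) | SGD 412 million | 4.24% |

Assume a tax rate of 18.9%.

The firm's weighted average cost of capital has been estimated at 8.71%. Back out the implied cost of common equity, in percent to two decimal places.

Total capital V = 282 + 412 = 694.
Equity weight = 282/694 = 0.4063.
Mortgage bonds weight = 412/694 = 0.5937.
Debt contribution = 0.5937 × 4.24% × (1 − 18.9%) = 2.0414%.
Required equity contribution = 8.71% − 2.0414% = 6.6686%.
Re = 6.6686% / 0.4063 = 16.4114%.

16.41%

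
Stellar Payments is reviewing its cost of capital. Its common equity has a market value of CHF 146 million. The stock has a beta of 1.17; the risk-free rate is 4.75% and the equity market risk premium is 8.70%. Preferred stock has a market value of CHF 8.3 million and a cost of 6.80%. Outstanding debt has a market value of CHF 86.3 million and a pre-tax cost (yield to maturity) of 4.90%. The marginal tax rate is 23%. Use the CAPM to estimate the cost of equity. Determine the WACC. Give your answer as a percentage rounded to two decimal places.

Cost of equity via CAPM: Re = 4.75% + 1.17 × 8.7% = 14.9290%.
Total capital V = 146 + 8.3 + 86.3 = 240.6.
Equity: weight = 146/240.6 = 0.6068; cost = 14.929%.
Preferred: weight = 8.3/240.6 = 0.0345; cost = 6.8%.
Debt: weight = 86.3/240.6 = 0.3587; after-tax cost = 4.9% × (1 − 23%) = 3.7730%.
WACC = 0.6068 × 14.9290% + 0.0345 × 6.8000% + 0.3587 × 3.7730% = 10.6471%.

10.65%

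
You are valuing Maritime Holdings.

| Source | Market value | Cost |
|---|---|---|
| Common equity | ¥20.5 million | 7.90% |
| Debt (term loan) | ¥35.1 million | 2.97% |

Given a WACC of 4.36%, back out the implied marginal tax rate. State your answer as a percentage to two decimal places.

Total capital V = 20.5 + 35.1 = 55.6.
Equity weight = 20.5/55.6 = 0.3687.
Term loan weight = 35.1/55.6 = 0.6313.
Equity contribution = 0.3687 × 7.9% = 2.9128%.
Debt contribution must be 4.36% − 2.9128% = 1.4472%.
0.6313 × 2.97% × (1 − T) = 1.4472%  ⇒  (1 − T) = 0.7719.
T = 22.8122%.

22.81%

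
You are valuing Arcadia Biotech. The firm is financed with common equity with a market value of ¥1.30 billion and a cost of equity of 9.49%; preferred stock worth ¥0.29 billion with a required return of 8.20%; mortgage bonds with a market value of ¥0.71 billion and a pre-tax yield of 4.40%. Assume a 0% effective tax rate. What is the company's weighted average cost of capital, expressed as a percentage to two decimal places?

Total capital V = 1.3 + 0.29 + 0.71 = 2.3.
Equity: weight = 1.3/2.3 = 0.5652; cost = 9.49%.
Preferred: weight = 0.29/2.3 = 0.1261; cost = 8.2%.
Mortgage bonds: weight = 0.71/2.3 = 0.3087; after-tax cost = 4.4% × (1 − 0%) = 4.4000%.
WACC = 0.5652 × 9.4900% + 0.1261 × 8.2000% + 0.3087 × 4.4000% = 7.7561%.

7.76%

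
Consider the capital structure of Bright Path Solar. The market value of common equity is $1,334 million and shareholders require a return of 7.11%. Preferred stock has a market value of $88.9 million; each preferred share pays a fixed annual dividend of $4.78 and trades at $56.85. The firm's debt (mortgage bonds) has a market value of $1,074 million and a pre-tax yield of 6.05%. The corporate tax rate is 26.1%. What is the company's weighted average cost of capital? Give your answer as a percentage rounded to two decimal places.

Cost of preferred: Rp = 4.78 / 56.85 = 8.4081%.
Total capital V = 1334 + 88.9 + 1074 = 2496.9.
Equity: weight = 1334/2496.9 = 0.5343; cost = 7.11%.
Preferred: weight = 88.9/2496.9 = 0.0356; cost = 8.4081%.
Mortgage bonds: weight = 1074/2496.9 = 0.4301; after-tax cost = 6.05% × (1 − 26.1%) = 4.4710%.
WACC = 0.5343 × 7.1100% + 0.0356 × 8.4081% + 0.4301 × 4.4710% = 6.0211%.

6.02%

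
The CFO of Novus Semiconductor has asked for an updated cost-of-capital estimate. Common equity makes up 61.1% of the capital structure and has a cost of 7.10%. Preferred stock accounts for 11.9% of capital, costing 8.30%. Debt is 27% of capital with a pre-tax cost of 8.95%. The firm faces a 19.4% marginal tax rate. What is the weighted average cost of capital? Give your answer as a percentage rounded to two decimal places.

7.27%

After-tax cost of debt = 8.95% × (1 − 19.4%) = 7.2137%.
WACC = 0.611 × 7.1000% + 0.119 × 8.3000% + 0.270 × 7.2137% = 7.2735%.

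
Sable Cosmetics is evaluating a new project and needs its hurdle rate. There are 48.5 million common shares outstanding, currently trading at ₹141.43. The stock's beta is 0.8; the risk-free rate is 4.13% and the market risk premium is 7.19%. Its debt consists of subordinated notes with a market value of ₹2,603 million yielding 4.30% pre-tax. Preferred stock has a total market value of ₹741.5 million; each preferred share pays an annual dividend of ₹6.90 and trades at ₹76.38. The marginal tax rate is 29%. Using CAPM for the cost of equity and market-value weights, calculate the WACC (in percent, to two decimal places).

Cost of equity via CAPM: Re = 4.13% + 0.8 × 7.19% = 9.8820%.
Cost of preferred: Rp = 6.9 / 76.38 = 9.0338%.
Market value of equity E = 141.43 × 48.5m = 6859.355m.
Total capital V = 6859.355 + 741.5 + 2603 = 10203.855.
Equity: weight = 6859.355/10203.855 = 0.6722; cost = 9.882%.
Preferred: weight = 741.5/10203.855 = 0.0727; cost = 9.0338%.
Subordinated notes: weight = 2603/10203.855 = 0.2551; after-tax cost = 4.3% × (1 − 29%) = 3.0530%.
WACC = 0.6722 × 9.8820% + 0.0727 × 9.0338% + 0.2551 × 3.0530% = 8.0783%.

8.08%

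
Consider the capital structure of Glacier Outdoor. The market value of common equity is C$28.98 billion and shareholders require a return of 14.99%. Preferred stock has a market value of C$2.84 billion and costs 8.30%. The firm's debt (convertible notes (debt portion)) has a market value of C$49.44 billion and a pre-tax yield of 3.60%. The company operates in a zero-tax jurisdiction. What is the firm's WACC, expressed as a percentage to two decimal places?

Total capital V = 28.98 + 2.84 + 49.44 = 81.26.
Equity: weight = 28.98/81.26 = 0.3566; cost = 14.99%.
Preferred: weight = 2.84/81.26 = 0.0349; cost = 8.3%.
Convertible notes (debt portion): weight = 49.44/81.26 = 0.6084; after-tax cost = 3.6% × (1 − 0%) = 3.6000%.
WACC = 0.3566 × 14.9900% + 0.0349 × 8.3000% + 0.6084 × 3.6000% = 7.8263%.

7.83%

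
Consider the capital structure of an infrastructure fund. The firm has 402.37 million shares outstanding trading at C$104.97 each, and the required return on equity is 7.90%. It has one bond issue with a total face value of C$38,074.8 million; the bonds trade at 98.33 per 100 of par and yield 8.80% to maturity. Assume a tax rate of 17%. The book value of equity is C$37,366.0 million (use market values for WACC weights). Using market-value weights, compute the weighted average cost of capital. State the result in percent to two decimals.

7.62%

Market value of equity E = 104.97 × 402.37m = 42236.7789m. Market value of debt D = 38074.8m × 98.33/100 = 37438.95084m.
Total capital V = 42236.7789 + 37438.95084 = 79675.72974.
Equity: weight = 42236.7789/79675.72974 = 0.5301; cost = 7.9%.
Bonds outstanding: weight = 37438.95084/79675.72974 = 0.4699; after-tax cost = 8.8% × (1 − 17%) = 7.3040%.
WACC = 0.5301 × 7.9000% + 0.4699 × 7.3040% = 7.6199%.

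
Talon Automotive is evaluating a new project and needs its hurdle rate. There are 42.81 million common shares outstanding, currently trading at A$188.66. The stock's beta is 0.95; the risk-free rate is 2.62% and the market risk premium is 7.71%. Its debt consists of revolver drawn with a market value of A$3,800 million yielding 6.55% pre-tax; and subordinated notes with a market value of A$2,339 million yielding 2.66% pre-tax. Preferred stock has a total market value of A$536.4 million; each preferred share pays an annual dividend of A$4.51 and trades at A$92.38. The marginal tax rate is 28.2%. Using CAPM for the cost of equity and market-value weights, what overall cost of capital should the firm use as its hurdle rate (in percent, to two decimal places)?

Cost of equity via CAPM: Re = 2.62% + 0.95 × 7.71% = 9.9445%.
Cost of preferred: Rp = 4.51 / 92.38 = 4.8820%.
Market value of equity E = 188.66 × 42.81m = 8076.5346m.
Total capital V = 8076.5346 + 536.4 + 3800 + 2339 = 14751.9346.
Equity: weight = 8076.5346/14751.9346 = 0.5475; cost = 9.9445%.
Preferred: weight = 536.4/14751.9346 = 0.0364; cost = 4.882%.
Revolver drawn: weight = 3800/14751.9346 = 0.2576; after-tax cost = 6.55% × (1 − 28.2%) = 4.7029%.
Subordinated notes: weight = 2339/14751.9346 = 0.1586; after-tax cost = 2.66% × (1 − 28.2%) = 1.9099%.
WACC = 0.5475 × 9.9445% + 0.0364 × 4.8820% + 0.2576 × 4.7029% + 0.1586 × 1.9099% = 7.1363%.

7.14%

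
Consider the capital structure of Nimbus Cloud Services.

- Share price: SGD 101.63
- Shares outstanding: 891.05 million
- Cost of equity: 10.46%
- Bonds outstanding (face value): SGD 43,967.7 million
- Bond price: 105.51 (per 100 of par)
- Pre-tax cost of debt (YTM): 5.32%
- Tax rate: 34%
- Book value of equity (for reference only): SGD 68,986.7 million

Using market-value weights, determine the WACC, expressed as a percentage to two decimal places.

8.11%

Market value of equity E = 101.63 × 891.05m = 90557.4115m. Market value of debt D = 43967.7m × 105.51/100 = 46390.32027m.
Total capital V = 90557.4115 + 46390.32027 = 136947.73177.
Equity: weight = 90557.4115/136947.73177 = 0.6613; cost = 10.46%.
Bonds outstanding: weight = 46390.32027/136947.73177 = 0.3387; after-tax cost = 5.32% × (1 − 34%) = 3.5112%.
WACC = 0.6613 × 10.4600% + 0.3387 × 3.5112% = 8.1061%.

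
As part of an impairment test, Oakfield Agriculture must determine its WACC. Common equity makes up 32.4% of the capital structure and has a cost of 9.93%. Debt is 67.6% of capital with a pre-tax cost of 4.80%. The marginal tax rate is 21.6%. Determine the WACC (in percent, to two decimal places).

5.76%

After-tax cost of debt = 4.8% × (1 − 21.6%) = 3.7632%.
WACC = 0.324 × 9.9300% + 0.676 × 3.7632% = 5.7612%.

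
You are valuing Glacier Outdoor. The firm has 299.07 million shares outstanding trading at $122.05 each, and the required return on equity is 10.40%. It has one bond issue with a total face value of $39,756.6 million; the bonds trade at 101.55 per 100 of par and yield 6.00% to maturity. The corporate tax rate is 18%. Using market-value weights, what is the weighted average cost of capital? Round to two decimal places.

Market value of equity E = 122.05 × 299.07m = 36501.4935m. Market value of debt D = 39756.6m × 101.55/100 = 40372.8273m.
Total capital V = 36501.4935 + 40372.8273 = 76874.3208.
Equity: weight = 36501.4935/76874.3208 = 0.4748; cost = 10.4%.
Bonds outstanding: weight = 40372.8273/76874.3208 = 0.5252; after-tax cost = 6% × (1 − 18%) = 4.9200%.
WACC = 0.4748 × 10.4000% + 0.5252 × 4.9200% = 7.5220%.

7.52%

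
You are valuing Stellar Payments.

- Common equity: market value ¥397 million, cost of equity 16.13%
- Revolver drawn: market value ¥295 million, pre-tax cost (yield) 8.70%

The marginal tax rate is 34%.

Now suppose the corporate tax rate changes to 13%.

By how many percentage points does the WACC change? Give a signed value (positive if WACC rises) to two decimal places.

Current WACC:
Total capital V = 397 + 295 = 692.
Equity: weight = 397/692 = 0.5737; cost = 16.13%.
Revolver drawn: weight = 295/692 = 0.4263; after-tax cost = 8.7% × (1 − 34%) = 5.7420%.
WACC = 0.5737 × 16.1300% + 0.4263 × 5.7420% = 11.7016%.
After the change:
Total capital V = 397 + 295 = 692.
Equity: weight = 397/692 = 0.5737; cost = 16.13%.
Revolver drawn: weight = 295/692 = 0.4263; after-tax cost = 8.7% × (1 − 13%) = 7.5690%.
WACC = 0.5737 × 16.1300% + 0.4263 × 7.5690% = 12.4804%.
Change in WACC = 12.4804% − 11.7016% = 0.7789 pp.

+0.78 pp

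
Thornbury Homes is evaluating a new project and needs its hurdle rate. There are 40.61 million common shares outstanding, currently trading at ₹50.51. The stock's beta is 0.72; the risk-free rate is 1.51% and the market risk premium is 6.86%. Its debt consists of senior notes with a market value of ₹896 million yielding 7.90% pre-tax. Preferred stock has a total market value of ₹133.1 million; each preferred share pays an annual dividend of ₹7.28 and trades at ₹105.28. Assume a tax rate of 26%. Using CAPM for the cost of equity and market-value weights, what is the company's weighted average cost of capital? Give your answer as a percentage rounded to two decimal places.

Cost of equity via CAPM: Re = 1.51% + 0.72 × 6.86% = 6.4492%.
Cost of preferred: Rp = 7.28 / 105.28 = 6.9149%.
Market value of equity E = 50.51 × 40.61m = 2051.2111m.
Total capital V = 2051.2111 + 133.1 + 896 = 3080.3111.
Equity: weight = 2051.2111/3080.3111 = 0.6659; cost = 6.4492%.
Preferred: weight = 133.1/3080.3111 = 0.0432; cost = 6.9149%.
Senior notes: weight = 896/3080.3111 = 0.2909; after-tax cost = 7.9% × (1 − 26%) = 5.8460%.
WACC = 0.6659 × 6.4492% + 0.0432 × 6.9149% + 0.2909 × 5.8460% = 6.2939%.

6.29%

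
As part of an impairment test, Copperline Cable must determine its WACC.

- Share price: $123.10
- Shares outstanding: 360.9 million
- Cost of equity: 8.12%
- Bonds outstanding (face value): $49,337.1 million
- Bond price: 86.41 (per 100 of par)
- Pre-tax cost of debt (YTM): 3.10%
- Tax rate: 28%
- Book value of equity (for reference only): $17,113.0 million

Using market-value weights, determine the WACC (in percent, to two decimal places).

5.24%

Market value of equity E = 123.1 × 360.9m = 44426.79m. Market value of debt D = 49337.1m × 86.41/100 = 42632.18811m.
Total capital V = 44426.79 + 42632.18811 = 87058.97811.
Equity: weight = 44426.79/87058.97811 = 0.5103; cost = 8.12%.
Bonds outstanding: weight = 42632.18811/87058.97811 = 0.4897; after-tax cost = 3.1% × (1 − 28%) = 2.2320%.
WACC = 0.5103 × 8.1200% + 0.4897 × 2.2320% = 5.2367%.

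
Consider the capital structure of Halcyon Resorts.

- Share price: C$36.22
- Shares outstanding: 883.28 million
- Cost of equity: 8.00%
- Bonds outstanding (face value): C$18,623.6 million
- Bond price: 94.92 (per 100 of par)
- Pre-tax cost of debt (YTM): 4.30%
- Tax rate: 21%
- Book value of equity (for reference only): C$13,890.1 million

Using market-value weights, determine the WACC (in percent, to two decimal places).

Market value of equity E = 36.22 × 883.28m = 31992.4016m. Market value of debt D = 18623.6m × 94.92/100 = 17677.52112m.
Total capital V = 31992.4016 + 17677.52112 = 49669.92272.
Equity: weight = 31992.4016/49669.92272 = 0.6441; cost = 8%.
Bonds outstanding: weight = 17677.52112/49669.92272 = 0.3559; after-tax cost = 4.3% × (1 − 21%) = 3.3970%.
WACC = 0.6441 × 8.0000% + 0.3559 × 3.3970% = 6.3618%.

6.36%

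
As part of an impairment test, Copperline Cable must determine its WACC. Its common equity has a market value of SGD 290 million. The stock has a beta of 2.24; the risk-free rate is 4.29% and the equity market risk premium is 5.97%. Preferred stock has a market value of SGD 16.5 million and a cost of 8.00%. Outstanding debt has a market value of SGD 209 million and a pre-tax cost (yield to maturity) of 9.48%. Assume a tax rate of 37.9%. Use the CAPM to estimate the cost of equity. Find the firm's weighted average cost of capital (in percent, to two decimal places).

Cost of equity via CAPM: Re = 4.29% + 2.24 × 5.97% = 17.6628%.
Total capital V = 290 + 16.5 + 209 = 515.5.
Equity: weight = 290/515.5 = 0.5626; cost = 17.6628%.
Preferred: weight = 16.5/515.5 = 0.0320; cost = 8%.
Debt: weight = 209/515.5 = 0.4054; after-tax cost = 9.48% × (1 − 37.9%) = 5.8871%.
WACC = 0.5626 × 17.6628% + 0.0320 × 8.0000% + 0.4054 × 5.8871% = 12.5793%.

12.58%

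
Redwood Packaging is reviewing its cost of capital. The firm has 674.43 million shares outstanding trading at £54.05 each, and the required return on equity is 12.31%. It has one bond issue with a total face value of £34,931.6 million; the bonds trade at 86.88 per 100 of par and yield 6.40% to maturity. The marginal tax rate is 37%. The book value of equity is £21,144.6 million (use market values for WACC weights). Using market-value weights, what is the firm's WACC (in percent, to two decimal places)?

8.55%

Market value of equity E = 54.05 × 674.43m = 36452.9415m. Market value of debt D = 34931.6m × 86.88/100 = 30348.57408m.
Total capital V = 36452.9415 + 30348.57408 = 66801.51558.
Equity: weight = 36452.9415/66801.51558 = 0.5457; cost = 12.31%.
Bonds outstanding: weight = 30348.57408/66801.51558 = 0.4543; after-tax cost = 6.4% × (1 − 37%) = 4.0320%.
WACC = 0.5457 × 12.3100% + 0.4543 × 4.0320% = 8.5492%.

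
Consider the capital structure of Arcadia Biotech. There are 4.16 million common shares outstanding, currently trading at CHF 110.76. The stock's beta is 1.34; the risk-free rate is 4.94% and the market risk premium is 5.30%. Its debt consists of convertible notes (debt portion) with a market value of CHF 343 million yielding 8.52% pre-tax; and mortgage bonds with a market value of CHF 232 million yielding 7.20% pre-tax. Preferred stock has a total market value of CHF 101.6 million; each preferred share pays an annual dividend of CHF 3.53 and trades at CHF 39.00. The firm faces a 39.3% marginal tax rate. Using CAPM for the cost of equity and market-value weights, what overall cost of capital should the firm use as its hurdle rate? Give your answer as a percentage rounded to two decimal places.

8.14%

Cost of equity via CAPM: Re = 4.94% + 1.34 × 5.3% = 12.0420%.
Cost of preferred: Rp = 3.53 / 39.0 = 9.0513%.
Market value of equity E = 110.76 × 4.16m = 460.7616m.
Total capital V = 460.7616 + 101.6 + 343 + 232 = 1137.3616.
Equity: weight = 460.7616/1137.3616 = 0.4051; cost = 12.042%.
Preferred: weight = 101.6/1137.3616 = 0.0893; cost = 9.0513%.
Convertible notes (debt portion): weight = 343/1137.3616 = 0.3016; after-tax cost = 8.52% × (1 − 39.3%) = 5.1716%.
Mortgage bonds: weight = 232/1137.3616 = 0.2040; after-tax cost = 7.2% × (1 − 39.3%) = 4.3704%.
WACC = 0.4051 × 12.0420% + 0.0893 × 9.0513% + 0.3016 × 5.1716% + 0.2040 × 4.3704% = 8.1381%.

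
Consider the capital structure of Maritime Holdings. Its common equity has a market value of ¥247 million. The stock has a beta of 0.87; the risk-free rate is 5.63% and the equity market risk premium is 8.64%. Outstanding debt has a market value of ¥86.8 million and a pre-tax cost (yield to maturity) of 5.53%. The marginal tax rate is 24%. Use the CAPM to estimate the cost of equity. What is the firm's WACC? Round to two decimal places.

Cost of equity via CAPM: Re = 5.63% + 0.87 × 8.64% = 13.1468%.
Total capital V = 247 + 86.8 = 333.8.
Equity: weight = 247/333.8 = 0.7400; cost = 13.1468%.
Debt: weight = 86.8/333.8 = 0.2600; after-tax cost = 5.53% × (1 − 24%) = 4.2028%.
WACC = 0.7400 × 13.1468% + 0.2600 × 4.2028% = 10.8210%.

10.82%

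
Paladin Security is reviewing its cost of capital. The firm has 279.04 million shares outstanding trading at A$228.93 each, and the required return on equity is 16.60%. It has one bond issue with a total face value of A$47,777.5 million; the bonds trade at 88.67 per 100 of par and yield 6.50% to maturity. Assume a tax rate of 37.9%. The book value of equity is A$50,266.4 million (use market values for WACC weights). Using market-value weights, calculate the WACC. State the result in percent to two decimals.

Market value of equity E = 228.93 × 279.04m = 63880.6272m. Market value of debt D = 47777.5m × 88.67/100 = 42364.30925m.
Total capital V = 63880.6272 + 42364.30925 = 106244.93645.
Equity: weight = 63880.6272/106244.93645 = 0.6013; cost = 16.6%.
Bonds outstanding: weight = 42364.30925/106244.93645 = 0.3987; after-tax cost = 6.5% × (1 − 37.9%) = 4.0365%.
WACC = 0.6013 × 16.6000% + 0.3987 × 4.0365% = 11.5904%.

11.59%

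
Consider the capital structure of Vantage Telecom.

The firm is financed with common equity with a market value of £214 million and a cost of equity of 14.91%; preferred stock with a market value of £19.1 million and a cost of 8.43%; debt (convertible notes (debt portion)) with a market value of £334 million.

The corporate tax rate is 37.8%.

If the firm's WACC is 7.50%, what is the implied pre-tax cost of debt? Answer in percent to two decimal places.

Total capital V = 214 + 19.1 + 334 = 567.1.
Equity weight = 214/567.1 = 0.3774.
Preferred weight = 19.1/567.1 = 0.0337.
Convertible notes (debt portion) weight = 334/567.1 = 0.5890.
Equity contribution = 0.3774 × 14.91% = 5.6264%.
Preferred contribution = 0.0337 × 8.43% = 0.2839%.
Remaining for debt = 7.5% − 5.9103% = 1.5897%.
Rd × (1 − 37.8%) × 0.5890 = 1.5897%  ⇒  Rd = 4.3394%.

4.34%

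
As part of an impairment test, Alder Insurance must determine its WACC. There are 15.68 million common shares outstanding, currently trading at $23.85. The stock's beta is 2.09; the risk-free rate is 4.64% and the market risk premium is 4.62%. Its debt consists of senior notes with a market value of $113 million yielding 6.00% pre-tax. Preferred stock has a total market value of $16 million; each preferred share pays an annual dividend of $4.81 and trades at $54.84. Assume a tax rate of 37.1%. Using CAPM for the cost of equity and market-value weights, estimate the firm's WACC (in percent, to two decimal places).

Cost of equity via CAPM: Re = 4.64% + 2.09 × 4.62% = 14.2958%.
Cost of preferred: Rp = 4.81 / 54.84 = 8.7710%.
Market value of equity E = 23.85 × 15.68m = 373.968m.
Total capital V = 373.968 + 16 + 113 = 502.968.
Equity: weight = 373.968/502.968 = 0.7435; cost = 14.2958%.
Preferred: weight = 16/502.968 = 0.0318; cost = 8.771%.
Senior notes: weight = 113/502.968 = 0.2247; after-tax cost = 6% × (1 − 37.1%) = 3.7740%.
WACC = 0.7435 × 14.2958% + 0.0318 × 8.7710% + 0.2247 × 3.7740% = 11.7562%.

11.76%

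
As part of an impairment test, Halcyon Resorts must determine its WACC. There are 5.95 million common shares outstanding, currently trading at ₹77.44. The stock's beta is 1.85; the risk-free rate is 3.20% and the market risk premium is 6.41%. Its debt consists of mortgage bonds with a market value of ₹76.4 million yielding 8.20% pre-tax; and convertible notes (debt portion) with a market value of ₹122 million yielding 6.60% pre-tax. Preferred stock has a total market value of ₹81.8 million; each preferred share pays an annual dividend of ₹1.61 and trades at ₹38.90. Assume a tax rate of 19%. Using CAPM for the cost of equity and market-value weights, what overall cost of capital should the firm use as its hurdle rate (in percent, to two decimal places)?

Cost of equity via CAPM: Re = 3.2% + 1.85 × 6.41% = 15.0585%.
Cost of preferred: Rp = 1.61 / 38.9 = 4.1388%.
Market value of equity E = 77.44 × 5.95m = 460.768m.
Total capital V = 460.768 + 81.8 + 76.4 + 122 = 740.968.
Equity: weight = 460.768/740.968 = 0.6218; cost = 15.0585%.
Preferred: weight = 81.8/740.968 = 0.1104; cost = 4.1388%.
Mortgage bonds: weight = 76.4/740.968 = 0.1031; after-tax cost = 8.2% × (1 − 19%) = 6.6420%.
Convertible notes (debt portion): weight = 122/740.968 = 0.1646; after-tax cost = 6.6% × (1 − 19%) = 5.3460%.
WACC = 0.6218 × 15.0585% + 0.1104 × 4.1388% + 0.1031 × 6.6420% + 0.1646 × 5.3460% = 11.3860%.

11.39%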